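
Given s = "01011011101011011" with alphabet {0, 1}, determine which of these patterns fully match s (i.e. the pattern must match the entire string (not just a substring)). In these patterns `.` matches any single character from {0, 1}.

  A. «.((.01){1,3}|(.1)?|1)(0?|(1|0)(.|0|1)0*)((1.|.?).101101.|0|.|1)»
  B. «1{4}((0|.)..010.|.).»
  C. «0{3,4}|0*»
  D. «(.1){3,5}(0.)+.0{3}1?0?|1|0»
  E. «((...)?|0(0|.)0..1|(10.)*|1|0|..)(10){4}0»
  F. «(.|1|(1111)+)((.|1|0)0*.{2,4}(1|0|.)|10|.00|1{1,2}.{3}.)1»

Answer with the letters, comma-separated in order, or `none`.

A → match
B → no match — must start with "1"
C → no match
D → no match
E → no match — must end with "100"
F → no match

A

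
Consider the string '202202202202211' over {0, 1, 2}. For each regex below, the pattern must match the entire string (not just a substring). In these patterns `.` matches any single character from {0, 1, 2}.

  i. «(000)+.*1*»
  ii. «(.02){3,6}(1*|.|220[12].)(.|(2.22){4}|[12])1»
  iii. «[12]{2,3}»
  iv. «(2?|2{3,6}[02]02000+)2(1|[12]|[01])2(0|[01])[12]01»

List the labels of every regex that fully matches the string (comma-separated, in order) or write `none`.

i → no match — must start with '000'
ii → match
iii → no match
iv → no match — must end with '01'

ii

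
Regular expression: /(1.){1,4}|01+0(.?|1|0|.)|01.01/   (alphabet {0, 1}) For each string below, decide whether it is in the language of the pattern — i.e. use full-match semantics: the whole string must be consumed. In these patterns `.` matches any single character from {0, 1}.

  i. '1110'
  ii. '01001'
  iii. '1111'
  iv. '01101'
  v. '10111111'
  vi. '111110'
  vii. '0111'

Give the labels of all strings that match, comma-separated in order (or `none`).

i, ii, iii, iv, v, vi

i → match
ii → match
iii → match
iv → match
v → match
vi → match
vii → no match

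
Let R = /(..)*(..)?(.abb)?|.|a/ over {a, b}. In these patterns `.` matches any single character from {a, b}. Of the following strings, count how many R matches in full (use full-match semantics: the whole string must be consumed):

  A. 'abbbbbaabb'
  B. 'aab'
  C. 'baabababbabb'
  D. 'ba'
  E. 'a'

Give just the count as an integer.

4

A → match
B → no match
C → match
D → match
E → match
Total matched: 4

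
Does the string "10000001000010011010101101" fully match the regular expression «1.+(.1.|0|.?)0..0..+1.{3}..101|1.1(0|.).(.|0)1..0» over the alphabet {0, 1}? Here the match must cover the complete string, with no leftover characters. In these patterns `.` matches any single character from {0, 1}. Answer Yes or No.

No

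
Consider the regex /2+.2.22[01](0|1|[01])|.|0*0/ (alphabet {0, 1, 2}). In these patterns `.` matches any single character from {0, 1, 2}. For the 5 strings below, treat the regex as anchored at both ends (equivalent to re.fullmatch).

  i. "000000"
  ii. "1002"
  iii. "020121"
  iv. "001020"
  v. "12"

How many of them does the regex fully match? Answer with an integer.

i. "000000" → match
ii. "1002" → no match
iii. "020121" → no match
iv. "001020" → no match
v. "12" → no match
Total matched: 1

1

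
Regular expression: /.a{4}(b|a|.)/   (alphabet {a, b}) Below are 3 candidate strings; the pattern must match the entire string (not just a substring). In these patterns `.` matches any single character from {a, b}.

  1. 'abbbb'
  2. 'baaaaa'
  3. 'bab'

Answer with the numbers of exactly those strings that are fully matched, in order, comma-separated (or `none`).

1. 'abbbb' → no match
2. 'baaaaa' → match
3. 'bab' → no match

2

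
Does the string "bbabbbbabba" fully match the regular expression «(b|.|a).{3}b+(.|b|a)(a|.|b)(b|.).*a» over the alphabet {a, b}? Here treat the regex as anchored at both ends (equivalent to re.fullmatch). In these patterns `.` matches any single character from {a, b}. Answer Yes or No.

Yes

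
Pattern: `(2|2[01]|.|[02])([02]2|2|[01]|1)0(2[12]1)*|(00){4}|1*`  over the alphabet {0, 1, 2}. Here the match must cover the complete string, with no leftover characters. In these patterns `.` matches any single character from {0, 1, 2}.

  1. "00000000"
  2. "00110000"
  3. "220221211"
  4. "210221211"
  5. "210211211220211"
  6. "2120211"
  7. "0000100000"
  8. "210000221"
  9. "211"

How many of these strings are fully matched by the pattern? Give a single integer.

4

1 → match
2 → no match
3 → match
4 → match
5 → no match
6 → match
7 → no match
8 → no match
9 → no match
Total matched: 4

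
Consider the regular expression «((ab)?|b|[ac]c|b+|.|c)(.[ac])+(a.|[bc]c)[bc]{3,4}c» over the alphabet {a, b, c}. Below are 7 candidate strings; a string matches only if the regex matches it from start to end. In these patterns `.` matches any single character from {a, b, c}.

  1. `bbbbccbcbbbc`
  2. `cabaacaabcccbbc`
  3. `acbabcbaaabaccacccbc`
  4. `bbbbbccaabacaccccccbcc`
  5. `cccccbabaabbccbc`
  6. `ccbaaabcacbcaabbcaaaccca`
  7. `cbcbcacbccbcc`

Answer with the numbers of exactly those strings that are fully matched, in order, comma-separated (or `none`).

1, 2, 3, 4, 5, 7

1 → match
2 → match
3 → match
4 → match
5 → match
6 → no match — must end with `c`
7 → match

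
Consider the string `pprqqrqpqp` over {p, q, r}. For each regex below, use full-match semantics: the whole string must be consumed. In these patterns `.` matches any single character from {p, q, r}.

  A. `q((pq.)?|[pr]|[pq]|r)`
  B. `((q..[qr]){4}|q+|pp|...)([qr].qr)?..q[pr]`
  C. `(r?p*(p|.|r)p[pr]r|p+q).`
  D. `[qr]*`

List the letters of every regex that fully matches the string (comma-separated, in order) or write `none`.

B

A → no match — must start with `q`
B → match
C → no match
D → no match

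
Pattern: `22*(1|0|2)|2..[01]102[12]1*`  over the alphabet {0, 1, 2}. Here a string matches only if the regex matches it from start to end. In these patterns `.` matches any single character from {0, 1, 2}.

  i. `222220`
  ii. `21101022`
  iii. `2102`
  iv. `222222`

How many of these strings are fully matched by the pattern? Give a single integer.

i → match
ii → match
iii → no match
iv → match
Total matched: 3

3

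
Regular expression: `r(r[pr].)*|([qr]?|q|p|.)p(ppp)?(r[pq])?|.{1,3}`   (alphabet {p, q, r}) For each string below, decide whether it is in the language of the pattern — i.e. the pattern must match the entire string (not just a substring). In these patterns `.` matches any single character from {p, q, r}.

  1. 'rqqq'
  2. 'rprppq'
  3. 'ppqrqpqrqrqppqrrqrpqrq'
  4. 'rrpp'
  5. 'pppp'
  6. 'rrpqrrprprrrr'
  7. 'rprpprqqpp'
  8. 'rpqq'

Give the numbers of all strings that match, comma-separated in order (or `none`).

4, 5, 6

1 → no match
2 → no match
3 → no match
4 → match
5 → match
6 → match
7 → no match
8 → no match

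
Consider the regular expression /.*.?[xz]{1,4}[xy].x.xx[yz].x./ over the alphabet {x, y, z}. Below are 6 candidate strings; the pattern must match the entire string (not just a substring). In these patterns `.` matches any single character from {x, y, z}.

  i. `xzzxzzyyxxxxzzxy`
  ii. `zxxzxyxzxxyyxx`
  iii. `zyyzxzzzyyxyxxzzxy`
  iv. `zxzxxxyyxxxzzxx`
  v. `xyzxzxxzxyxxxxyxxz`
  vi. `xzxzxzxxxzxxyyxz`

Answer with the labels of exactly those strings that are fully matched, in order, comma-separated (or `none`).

i → match
ii → match
iii → match
iv → no match
v → match
vi → match

i, ii, iii, v, vi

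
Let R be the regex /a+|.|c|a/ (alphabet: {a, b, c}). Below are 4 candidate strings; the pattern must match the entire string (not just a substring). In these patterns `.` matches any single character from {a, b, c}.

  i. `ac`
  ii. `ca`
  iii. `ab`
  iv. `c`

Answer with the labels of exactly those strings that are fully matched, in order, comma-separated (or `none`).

iv

i → no match
ii → no match
iii → no match
iv → match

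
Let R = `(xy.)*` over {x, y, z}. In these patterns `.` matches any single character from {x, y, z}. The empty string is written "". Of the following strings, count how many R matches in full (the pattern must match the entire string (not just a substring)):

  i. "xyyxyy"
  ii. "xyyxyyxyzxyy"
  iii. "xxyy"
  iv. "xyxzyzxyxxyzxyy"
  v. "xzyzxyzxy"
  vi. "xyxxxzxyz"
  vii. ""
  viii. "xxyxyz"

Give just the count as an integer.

3

i → match
ii → match
iii → no match
iv → no match
v → no match
vi → no match
vii → match
viii → no match
Total matched: 3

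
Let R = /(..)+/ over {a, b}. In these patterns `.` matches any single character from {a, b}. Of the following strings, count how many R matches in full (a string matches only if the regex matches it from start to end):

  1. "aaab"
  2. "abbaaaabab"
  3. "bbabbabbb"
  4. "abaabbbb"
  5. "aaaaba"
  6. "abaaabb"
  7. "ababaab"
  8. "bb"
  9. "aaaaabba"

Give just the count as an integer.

6

1. "aaab" → match
2. "abbaaaabab" → match
3. "bbabbabbb" → no match
4. "abaabbbb" → match
5. "aaaaba" → match
6. "abaaabb" → no match
7. "ababaab" → no match
8. "bb" → match
9. "aaaaabba" → match
Total matched: 6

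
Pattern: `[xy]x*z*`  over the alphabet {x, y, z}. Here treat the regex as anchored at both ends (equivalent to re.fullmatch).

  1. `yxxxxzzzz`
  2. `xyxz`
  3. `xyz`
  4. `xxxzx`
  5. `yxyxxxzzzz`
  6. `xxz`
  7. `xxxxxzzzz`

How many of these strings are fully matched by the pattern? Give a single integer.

3

1 → match
2 → no match
3 → no match
4 → no match
5 → no match
6 → match
7 → match
Total matched: 3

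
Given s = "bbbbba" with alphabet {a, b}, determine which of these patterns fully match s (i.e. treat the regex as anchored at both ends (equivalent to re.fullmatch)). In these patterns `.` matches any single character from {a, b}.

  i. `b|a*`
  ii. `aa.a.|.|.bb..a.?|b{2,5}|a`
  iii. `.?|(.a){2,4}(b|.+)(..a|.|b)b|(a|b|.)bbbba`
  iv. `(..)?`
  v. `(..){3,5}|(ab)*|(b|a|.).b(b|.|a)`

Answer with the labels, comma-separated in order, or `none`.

ii, iii, v

i → no match
ii → match
iii → match
iv → no match
v → match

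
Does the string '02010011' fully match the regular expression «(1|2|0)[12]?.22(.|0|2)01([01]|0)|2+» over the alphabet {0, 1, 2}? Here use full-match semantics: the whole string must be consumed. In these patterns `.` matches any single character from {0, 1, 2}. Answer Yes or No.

No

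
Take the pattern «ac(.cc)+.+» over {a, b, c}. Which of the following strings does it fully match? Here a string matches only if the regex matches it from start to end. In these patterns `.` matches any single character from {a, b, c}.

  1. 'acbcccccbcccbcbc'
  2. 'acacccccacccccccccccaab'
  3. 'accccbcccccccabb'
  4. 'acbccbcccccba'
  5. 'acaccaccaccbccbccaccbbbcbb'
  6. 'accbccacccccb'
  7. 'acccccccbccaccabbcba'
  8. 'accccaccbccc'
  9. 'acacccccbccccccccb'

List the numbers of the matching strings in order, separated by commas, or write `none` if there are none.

1 → match
2 → match
3 → match
4 → match
5 → match
6 → no match
7 → match
8 → match
9 → match

1, 2, 3, 4, 5, 7, 8, 9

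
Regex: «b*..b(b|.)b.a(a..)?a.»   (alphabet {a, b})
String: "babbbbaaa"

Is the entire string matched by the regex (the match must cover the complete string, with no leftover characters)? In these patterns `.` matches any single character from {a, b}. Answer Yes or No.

Yes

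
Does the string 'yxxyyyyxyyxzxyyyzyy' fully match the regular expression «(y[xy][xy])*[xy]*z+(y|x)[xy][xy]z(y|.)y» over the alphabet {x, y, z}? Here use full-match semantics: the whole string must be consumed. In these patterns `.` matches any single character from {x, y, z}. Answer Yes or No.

No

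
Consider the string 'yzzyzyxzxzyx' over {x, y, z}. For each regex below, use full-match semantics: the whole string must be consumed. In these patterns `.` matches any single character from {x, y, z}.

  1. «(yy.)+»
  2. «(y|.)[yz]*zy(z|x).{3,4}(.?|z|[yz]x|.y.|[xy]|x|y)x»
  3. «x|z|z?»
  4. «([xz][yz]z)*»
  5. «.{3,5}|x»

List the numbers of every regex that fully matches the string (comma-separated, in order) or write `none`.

1 → no match — must start with 'yy'
2 → match
3 → no match
4 → no match
5 → no match

2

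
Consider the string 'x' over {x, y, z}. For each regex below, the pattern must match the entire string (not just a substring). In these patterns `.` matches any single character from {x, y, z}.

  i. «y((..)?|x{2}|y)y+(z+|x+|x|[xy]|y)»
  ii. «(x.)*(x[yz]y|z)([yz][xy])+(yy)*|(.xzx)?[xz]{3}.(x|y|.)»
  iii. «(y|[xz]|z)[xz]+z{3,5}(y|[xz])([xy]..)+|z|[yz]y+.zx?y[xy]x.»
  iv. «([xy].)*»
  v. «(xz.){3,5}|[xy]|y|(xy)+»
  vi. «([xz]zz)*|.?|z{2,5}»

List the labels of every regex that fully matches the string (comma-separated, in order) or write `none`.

v, vi

i → no match — must start with 'y'
ii → no match
iii → no match
iv → no match
v → match
vi → match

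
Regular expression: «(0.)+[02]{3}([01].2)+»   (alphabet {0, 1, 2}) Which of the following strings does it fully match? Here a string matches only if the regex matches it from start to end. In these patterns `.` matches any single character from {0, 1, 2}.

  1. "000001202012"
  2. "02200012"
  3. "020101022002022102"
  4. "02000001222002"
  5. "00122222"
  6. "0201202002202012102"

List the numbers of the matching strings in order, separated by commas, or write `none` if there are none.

1. "000001202012" → match
2. "02200012" → match
3 → match
4 → match
5. "00122222" → no match
6 → no match

1, 2, 3, 4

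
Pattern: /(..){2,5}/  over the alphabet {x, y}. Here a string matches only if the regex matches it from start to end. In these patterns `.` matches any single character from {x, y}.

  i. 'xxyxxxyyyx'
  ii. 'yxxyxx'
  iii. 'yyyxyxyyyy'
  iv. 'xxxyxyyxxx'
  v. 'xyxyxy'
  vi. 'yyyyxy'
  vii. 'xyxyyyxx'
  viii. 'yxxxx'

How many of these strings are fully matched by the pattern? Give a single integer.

i → match
ii → match
iii → match
iv → match
v → match
vi → match
vii → match
viii → no match
Total matched: 7

7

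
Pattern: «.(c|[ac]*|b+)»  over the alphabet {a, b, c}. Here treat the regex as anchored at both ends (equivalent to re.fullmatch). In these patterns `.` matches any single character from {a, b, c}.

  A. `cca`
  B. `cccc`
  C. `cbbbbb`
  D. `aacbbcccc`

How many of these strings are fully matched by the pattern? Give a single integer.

3

A → match
B → match
C → match
D → no match
Total matched: 3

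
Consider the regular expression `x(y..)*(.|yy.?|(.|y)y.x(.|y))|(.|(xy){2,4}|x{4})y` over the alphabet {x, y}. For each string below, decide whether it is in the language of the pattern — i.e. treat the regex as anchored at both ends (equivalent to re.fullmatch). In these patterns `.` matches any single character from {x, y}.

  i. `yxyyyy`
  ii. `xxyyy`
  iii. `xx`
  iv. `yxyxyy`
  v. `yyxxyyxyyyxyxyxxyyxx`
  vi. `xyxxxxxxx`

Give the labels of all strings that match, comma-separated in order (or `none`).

iii

i → no match
ii → no match
iii → match
iv → no match
v → no match
vi → no match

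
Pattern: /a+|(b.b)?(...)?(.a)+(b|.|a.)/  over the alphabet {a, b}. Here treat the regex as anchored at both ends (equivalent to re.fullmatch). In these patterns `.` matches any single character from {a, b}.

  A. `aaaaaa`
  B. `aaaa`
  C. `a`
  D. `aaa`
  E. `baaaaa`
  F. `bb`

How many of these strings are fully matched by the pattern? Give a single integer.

A. `aaaaaa` → match
B. `aaaa` → match
C. `a` → match
D. `aaa` → match
E. `baaaaa` → match
F. `bb` → no match
Total matched: 5

5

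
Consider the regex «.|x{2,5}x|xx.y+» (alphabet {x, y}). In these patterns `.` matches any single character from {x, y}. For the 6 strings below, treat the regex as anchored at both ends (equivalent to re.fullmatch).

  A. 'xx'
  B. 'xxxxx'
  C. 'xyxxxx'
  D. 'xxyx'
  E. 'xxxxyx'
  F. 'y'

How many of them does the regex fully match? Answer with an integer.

A → no match
B → match
C → no match
D → no match
E → no match
F → match
Total matched: 2

2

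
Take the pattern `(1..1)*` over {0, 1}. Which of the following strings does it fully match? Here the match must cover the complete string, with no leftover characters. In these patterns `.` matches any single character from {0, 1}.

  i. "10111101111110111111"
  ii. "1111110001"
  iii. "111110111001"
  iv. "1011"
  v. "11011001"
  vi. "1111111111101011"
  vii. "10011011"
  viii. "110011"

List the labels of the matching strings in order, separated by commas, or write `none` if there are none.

i, iii, iv, v, vii

i → match
ii. "1111110001" → no match
iii. "111110111001" → match
iv. "1011" → match
v. "11011001" → match
vi → no match
vii. "10011011" → match
viii. "110011" → no match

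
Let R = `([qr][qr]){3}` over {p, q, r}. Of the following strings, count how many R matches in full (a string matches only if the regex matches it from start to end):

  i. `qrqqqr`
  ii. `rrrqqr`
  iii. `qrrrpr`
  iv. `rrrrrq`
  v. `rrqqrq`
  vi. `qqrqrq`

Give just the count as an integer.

i → match
ii → match
iii → no match
iv → match
v → match
vi → match
Total matched: 5

5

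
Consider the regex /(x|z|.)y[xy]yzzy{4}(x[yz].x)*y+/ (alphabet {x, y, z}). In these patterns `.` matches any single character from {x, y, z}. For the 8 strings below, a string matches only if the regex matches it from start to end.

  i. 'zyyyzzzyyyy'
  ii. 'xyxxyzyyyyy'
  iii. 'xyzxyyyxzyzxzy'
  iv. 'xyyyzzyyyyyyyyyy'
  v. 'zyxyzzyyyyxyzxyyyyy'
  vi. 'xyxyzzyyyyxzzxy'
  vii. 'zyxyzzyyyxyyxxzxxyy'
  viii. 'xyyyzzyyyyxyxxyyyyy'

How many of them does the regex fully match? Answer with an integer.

4

i. 'zyyyzzzyyyy' → no match
ii. 'xyxxyzyyyyy' → no match
iii → no match
iv → match
v → match
vi → match
vii → no match
viii → match
Total matched: 4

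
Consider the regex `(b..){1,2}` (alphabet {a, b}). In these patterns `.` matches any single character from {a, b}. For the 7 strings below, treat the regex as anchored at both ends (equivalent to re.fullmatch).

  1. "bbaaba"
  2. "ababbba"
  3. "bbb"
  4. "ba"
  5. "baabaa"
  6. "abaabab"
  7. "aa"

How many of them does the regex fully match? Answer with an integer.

1 → no match
2 → no match — must start with "b"
3 → match
4 → no match
5 → match
6 → no match — must start with "b"
7 → no match — must start with "b"
Total matched: 2

2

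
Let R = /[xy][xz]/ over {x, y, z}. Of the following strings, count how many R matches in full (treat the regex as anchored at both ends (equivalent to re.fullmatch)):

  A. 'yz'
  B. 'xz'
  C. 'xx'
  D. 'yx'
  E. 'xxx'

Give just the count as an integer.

4

A → match
B → match
C → match
D → match
E → no match
Total matched: 4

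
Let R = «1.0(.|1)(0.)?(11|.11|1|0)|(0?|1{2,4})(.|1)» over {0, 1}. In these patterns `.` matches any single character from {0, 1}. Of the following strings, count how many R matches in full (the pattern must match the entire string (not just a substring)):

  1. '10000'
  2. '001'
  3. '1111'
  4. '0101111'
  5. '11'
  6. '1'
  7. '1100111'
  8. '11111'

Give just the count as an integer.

1 → match
2 → no match
3 → match
4 → no match
5 → no match
6 → match
7 → match
8 → match
Total matched: 5

5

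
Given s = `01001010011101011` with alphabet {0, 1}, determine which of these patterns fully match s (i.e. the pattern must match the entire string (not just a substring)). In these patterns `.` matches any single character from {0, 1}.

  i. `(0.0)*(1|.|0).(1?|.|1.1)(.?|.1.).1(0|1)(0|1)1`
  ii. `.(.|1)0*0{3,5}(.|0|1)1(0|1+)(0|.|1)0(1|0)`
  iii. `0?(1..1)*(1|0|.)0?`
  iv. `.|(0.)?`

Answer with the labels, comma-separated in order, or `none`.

i

i → match
ii → no match
iii → no match
iv → no match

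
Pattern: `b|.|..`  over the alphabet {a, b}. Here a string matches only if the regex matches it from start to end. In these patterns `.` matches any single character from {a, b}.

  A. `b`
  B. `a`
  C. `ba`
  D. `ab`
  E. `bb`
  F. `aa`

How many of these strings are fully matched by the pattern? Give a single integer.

A → match
B → match
C → match
D → match
E → match
F → match
Total matched: 6

6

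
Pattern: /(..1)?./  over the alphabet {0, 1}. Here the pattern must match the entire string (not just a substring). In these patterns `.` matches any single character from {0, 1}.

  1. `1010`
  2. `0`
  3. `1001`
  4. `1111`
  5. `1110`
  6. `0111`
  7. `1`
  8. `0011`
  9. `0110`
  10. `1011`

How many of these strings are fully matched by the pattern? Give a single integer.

9

1 → match
2 → match
3 → no match
4 → match
5 → match
6 → match
7 → match
8 → match
9 → match
10 → match
Total matched: 9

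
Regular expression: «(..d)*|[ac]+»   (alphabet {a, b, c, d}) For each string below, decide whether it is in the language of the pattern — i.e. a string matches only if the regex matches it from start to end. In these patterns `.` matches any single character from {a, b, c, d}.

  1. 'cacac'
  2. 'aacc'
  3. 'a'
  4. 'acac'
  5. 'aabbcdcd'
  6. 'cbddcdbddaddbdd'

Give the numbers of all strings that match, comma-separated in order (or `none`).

1. 'cacac' → match
2. 'aacc' → match
3. 'a' → match
4. 'acac' → match
5. 'aabbcdcd' → no match
6 → match

1, 2, 3, 4, 6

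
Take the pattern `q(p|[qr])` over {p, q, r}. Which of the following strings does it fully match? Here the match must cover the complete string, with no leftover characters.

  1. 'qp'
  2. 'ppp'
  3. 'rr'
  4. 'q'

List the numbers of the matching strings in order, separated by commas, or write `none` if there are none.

1

1 → match
2 → no match — must start with 'q'
3 → no match — must start with 'q'
4 → no match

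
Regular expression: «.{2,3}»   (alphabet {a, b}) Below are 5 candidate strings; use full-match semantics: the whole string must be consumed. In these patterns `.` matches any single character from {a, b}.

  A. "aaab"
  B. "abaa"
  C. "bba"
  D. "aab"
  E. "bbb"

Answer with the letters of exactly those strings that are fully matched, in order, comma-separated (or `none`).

A → no match
B → no match
C → match
D → match
E → match

C, D, E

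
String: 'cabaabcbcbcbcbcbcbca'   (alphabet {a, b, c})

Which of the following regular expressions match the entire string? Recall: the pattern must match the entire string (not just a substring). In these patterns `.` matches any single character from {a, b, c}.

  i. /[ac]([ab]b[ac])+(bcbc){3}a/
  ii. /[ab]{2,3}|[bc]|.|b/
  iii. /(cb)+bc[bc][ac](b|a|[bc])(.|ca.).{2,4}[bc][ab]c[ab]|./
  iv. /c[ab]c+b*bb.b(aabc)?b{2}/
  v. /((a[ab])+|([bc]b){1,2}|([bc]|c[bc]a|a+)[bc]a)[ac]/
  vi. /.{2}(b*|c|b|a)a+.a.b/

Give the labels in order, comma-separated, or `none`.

i → match
ii → no match
iii → no match
iv → no match — must end with 'b'
v → no match
vi → no match — must end with 'b'

i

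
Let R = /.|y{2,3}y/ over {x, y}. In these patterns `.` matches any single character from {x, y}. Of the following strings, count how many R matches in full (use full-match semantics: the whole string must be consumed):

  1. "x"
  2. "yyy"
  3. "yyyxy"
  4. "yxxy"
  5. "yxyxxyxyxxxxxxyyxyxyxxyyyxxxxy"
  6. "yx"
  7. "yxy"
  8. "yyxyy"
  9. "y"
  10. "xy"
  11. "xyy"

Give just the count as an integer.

1 → match
2 → match
3 → no match
4 → no match
5 → no match
6 → no match
7 → no match
8 → no match
9 → match
10 → no match
11 → no match
Total matched: 3

3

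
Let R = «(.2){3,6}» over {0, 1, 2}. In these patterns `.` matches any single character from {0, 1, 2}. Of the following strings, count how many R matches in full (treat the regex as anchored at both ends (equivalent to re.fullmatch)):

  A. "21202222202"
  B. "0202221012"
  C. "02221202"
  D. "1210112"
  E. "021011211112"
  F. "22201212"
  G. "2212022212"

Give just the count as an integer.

2

A. "21202222202" → no match
B. "0202221012" → no match
C. "02221202" → match
D. "1210112" → no match
E. "021011211112" → no match
F. "22201212" → no match
G. "2212022212" → match
Total matched: 2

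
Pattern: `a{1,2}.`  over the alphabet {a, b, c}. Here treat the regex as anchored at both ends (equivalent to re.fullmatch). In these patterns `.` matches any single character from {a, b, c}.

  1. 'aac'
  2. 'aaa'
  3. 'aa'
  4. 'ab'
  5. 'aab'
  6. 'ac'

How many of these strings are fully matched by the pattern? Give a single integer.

1 → match
2 → match
3 → match
4 → match
5 → match
6 → match
Total matched: 6

6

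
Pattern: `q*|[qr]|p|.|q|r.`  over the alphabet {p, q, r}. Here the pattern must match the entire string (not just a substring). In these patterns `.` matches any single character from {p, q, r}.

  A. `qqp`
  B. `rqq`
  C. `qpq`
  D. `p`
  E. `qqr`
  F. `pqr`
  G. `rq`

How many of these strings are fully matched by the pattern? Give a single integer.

2

A → no match
B → no match
C → no match
D → match
E → no match
F → no match
G → match
Total matched: 2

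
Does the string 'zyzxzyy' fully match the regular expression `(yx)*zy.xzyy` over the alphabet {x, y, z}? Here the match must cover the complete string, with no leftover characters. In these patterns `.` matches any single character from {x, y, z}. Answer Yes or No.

Yes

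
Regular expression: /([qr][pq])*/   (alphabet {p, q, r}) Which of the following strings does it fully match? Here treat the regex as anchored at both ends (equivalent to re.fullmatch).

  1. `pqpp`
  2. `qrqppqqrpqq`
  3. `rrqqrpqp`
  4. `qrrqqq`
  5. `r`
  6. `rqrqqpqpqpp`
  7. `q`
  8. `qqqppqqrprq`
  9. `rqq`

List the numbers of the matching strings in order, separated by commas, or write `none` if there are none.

none

1 → no match
2 → no match
3 → no match
4 → no match
5 → no match
6 → no match
7 → no match
8 → no match
9 → no match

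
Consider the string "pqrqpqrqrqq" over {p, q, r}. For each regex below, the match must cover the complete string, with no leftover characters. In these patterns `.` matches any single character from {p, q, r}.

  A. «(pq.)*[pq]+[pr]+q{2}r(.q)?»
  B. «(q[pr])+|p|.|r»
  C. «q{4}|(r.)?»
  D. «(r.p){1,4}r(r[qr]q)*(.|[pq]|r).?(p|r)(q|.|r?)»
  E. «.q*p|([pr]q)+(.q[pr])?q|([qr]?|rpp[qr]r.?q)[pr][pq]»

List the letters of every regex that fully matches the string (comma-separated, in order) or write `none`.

E

A → no match
B → no match
C → no match
D → no match — must start with "r"
E → match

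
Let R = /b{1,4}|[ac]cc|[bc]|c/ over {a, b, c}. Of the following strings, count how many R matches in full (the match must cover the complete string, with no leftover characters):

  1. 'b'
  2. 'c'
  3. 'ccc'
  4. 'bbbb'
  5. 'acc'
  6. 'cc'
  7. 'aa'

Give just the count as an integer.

5

1. 'b' → match
2. 'c' → match
3. 'ccc' → match
4. 'bbbb' → match
5. 'acc' → match
6. 'cc' → no match
7. 'aa' → no match
Total matched: 5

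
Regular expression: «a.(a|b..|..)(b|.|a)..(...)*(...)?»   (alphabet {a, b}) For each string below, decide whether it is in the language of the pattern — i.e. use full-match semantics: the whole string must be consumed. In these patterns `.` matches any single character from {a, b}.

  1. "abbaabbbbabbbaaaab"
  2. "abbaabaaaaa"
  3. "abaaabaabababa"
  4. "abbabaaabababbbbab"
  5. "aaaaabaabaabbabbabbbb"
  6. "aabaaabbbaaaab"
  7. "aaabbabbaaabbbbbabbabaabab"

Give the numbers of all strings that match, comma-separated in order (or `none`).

2, 5, 6

1 → no match
2 → match
3 → no match
4 → no match
5 → match
6 → match
7 → no match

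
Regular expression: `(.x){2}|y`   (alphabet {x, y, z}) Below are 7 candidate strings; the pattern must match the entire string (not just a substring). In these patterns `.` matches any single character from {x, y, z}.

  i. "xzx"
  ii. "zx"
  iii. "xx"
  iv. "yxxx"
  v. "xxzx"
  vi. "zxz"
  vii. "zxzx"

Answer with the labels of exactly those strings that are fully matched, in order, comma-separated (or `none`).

iv, v, vii

i. "xzx" → no match
ii. "zx" → no match
iii. "xx" → no match
iv. "yxxx" → match
v. "xxzx" → match
vi. "zxz" → no match
vii. "zxzx" → match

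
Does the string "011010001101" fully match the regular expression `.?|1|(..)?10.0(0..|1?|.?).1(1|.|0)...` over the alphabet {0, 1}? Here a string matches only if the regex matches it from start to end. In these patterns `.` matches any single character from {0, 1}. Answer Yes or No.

No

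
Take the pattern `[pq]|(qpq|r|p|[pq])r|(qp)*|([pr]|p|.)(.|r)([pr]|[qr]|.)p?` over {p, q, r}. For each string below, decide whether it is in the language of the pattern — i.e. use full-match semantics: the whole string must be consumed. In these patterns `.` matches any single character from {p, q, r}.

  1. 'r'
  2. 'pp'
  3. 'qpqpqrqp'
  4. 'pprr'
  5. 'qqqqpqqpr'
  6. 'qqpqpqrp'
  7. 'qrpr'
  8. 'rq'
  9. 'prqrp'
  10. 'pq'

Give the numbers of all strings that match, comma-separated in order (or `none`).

1 → no match
2 → no match
3 → no match
4 → no match
5 → no match
6 → no match
7 → no match
8 → no match
9 → no match
10 → no match

none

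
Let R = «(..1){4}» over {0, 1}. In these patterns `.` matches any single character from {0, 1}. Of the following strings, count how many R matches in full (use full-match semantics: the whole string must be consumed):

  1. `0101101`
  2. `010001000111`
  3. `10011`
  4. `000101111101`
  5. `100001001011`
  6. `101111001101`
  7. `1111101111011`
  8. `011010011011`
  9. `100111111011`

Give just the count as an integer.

1. `0101101` → no match
2. `010001000111` → no match
3. `10011` → no match
4. `000101111101` → no match
5. `100001001011` → no match
6. `101111001101` → match
7 → no match
8. `011010011011` → no match
9. `100111111011` → no match
Total matched: 1

1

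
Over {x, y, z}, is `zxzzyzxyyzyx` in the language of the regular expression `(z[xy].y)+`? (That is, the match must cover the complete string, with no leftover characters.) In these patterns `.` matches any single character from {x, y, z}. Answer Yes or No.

No

Every match must end with `y`, but `zxzzyzxyyzyx` does not.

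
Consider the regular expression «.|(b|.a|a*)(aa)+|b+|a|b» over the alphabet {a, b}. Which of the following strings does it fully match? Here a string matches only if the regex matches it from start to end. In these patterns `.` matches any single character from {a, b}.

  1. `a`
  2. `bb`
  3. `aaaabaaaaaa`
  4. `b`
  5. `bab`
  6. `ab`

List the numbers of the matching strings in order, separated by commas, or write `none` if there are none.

1, 2, 4

1 → match
2 → match
3 → no match
4 → match
5 → no match
6 → no match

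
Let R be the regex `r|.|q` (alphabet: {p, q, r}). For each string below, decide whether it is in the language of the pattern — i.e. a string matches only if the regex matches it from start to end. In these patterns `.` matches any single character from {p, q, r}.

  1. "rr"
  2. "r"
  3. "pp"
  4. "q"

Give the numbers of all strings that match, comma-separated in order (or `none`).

1 → no match
2 → match
3 → no match
4 → match

2, 4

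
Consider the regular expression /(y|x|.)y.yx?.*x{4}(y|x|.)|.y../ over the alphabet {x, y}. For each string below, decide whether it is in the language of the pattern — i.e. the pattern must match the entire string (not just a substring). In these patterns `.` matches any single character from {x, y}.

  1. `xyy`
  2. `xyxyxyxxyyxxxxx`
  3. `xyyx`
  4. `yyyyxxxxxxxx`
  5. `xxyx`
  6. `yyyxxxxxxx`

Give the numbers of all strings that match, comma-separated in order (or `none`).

1 → no match
2 → match
3 → match
4 → match
5 → no match
6 → no match

2, 3, 4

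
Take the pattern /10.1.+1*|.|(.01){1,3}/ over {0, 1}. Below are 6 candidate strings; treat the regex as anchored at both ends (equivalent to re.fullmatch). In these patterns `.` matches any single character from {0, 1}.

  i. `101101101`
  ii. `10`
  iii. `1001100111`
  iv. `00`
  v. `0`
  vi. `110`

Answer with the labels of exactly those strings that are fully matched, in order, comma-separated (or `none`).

i, iii, v

i → match
ii → no match
iii → match
iv → no match
v → match
vi → no match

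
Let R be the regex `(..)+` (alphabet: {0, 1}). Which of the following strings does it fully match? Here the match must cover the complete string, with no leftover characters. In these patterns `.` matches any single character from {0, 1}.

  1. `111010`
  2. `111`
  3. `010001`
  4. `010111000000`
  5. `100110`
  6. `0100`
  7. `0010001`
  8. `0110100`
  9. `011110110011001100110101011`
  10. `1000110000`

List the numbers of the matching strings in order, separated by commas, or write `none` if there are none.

1. `111010` → match
2. `111` → no match
3. `010001` → match
4. `010111000000` → match
5. `100110` → match
6. `0100` → match
7. `0010001` → no match
8. `0110100` → no match
9 → no match
10. `1000110000` → match

1, 3, 4, 5, 6, 10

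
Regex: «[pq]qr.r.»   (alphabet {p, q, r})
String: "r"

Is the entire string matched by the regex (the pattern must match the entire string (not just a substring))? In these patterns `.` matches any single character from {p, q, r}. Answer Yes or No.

No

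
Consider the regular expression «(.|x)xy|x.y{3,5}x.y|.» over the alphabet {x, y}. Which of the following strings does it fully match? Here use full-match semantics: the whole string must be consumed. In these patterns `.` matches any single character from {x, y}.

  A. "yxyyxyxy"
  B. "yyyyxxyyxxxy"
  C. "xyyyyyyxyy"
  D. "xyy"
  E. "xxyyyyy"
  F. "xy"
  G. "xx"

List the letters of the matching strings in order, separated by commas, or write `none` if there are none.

A → no match
B → no match
C → match
D → no match
E → no match
F → no match
G → no match

C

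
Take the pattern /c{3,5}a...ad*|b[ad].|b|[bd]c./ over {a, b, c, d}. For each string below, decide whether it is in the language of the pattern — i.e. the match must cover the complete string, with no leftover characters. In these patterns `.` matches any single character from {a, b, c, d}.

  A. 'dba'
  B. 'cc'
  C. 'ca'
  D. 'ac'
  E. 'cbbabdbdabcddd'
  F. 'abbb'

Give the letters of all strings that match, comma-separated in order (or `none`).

none

A. 'dba' → no match
B. 'cc' → no match
C. 'ca' → no match
D. 'ac' → no match
E → no match
F. 'abbb' → no match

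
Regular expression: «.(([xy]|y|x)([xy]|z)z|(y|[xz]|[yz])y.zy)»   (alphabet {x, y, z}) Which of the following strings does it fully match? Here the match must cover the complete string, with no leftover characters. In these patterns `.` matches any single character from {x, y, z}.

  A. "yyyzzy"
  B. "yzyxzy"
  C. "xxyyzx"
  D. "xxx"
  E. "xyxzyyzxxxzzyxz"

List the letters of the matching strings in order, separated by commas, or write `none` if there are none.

A, B

A. "yyyzzy" → match
B. "yzyxzy" → match
C. "xxyyzx" → no match
D. "xxx" → no match
E → no match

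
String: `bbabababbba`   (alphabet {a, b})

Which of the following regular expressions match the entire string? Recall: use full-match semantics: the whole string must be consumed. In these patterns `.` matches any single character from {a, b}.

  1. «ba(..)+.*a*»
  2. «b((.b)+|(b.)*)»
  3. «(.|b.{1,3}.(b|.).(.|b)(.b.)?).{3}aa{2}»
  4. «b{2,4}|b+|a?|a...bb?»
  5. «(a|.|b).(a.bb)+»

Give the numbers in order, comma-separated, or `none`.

2

1 → no match — must start with `ba`
2 → match
3 → no match
4 → no match
5 → no match — must end with `bb`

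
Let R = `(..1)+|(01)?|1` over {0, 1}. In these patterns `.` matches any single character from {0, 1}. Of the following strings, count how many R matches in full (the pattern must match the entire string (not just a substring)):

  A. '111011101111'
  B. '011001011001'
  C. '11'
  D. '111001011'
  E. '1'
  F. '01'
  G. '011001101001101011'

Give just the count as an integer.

A. '111011101111' → match
B. '011001011001' → match
C. '11' → no match
D. '111001011' → match
E. '1' → match
F. '01' → match
G → match
Total matched: 6

6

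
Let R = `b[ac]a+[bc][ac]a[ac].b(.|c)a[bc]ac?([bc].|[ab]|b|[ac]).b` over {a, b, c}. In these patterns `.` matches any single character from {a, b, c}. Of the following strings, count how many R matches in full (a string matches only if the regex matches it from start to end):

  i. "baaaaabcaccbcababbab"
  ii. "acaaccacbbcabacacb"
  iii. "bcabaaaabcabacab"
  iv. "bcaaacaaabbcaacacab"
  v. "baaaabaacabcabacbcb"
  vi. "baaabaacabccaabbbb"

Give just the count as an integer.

i → match
ii → no match — must start with "b"
iii → match
iv → no match
v → match
vi → no match
Total matched: 3

3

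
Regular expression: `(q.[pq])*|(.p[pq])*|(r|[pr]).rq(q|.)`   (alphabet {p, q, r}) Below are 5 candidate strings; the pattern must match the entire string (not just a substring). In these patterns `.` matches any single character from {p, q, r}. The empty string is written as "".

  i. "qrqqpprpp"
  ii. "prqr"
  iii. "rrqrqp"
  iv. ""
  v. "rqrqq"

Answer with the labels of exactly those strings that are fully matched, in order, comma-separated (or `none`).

i → no match
ii → no match
iii → no match
iv → match
v → match

iv, v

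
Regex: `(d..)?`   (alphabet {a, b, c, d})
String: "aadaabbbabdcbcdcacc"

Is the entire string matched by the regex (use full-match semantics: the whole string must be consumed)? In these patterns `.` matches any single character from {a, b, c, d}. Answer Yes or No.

No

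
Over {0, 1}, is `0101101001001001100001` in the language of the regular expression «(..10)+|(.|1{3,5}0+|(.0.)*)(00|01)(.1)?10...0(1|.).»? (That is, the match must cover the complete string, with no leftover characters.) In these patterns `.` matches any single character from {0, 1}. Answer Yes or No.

No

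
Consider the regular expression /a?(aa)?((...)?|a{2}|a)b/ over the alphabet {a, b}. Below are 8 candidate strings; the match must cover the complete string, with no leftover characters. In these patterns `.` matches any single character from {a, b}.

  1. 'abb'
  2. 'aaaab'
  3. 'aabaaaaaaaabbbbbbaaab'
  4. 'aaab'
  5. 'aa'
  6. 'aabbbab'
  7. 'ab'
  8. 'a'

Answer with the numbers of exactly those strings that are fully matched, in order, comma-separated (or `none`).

2, 4, 7

1. 'abb' → no match
2. 'aaaab' → match
3 → no match
4. 'aaab' → match
5. 'aa' → no match — must end with 'b'
6. 'aabbbab' → no match
7. 'ab' → match
8. 'a' → no match — must end with 'b'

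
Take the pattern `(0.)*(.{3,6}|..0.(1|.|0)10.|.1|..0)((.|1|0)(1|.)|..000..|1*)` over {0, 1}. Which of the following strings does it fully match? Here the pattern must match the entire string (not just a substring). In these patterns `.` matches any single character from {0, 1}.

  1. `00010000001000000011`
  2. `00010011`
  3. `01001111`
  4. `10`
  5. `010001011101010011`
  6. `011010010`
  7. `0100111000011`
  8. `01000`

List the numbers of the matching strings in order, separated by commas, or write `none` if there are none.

1 → match
2. `00010011` → match
3. `01001111` → match
4. `10` → no match
5 → match
6. `011010010` → match
7 → match
8. `01000` → match

1, 2, 3, 5, 6, 7, 8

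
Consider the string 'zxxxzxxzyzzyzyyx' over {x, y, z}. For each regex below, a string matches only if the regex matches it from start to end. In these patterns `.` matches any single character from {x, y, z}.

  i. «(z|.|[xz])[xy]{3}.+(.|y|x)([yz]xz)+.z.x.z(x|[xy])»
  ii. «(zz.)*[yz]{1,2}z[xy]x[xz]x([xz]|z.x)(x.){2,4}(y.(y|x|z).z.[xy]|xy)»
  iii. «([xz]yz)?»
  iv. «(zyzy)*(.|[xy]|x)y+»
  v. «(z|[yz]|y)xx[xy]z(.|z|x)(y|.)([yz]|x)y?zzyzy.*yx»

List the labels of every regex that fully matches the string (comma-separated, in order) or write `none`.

v

i → no match
ii → no match
iii → no match
iv → no match — must end with 'y'
v → match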